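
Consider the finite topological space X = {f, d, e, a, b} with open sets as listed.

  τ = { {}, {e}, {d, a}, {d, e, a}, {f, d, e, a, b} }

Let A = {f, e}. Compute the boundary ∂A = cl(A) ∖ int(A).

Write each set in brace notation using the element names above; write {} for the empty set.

opens ⊆ A: {}, {e}; union → int = {e}
complement {d, a, b}; its interior {d, a}; cl(A) = X∖{d, a} = {f, e, b}
boundary = {f, e, b} ∖ {e} = {f, b}

{f, b}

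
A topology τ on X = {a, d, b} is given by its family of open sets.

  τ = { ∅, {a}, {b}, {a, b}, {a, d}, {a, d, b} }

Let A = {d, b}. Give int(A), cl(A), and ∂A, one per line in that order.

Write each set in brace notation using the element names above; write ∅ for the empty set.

int(A) = {b}
cl(A)  = {d, b}
∂A     = {d}

open subsets of A: ∅, {b}; so int(A) = {b}
closure: X∖int(X∖A) = X∖{a} = {d, b}
∂A = {d, b} minus {b} = {d}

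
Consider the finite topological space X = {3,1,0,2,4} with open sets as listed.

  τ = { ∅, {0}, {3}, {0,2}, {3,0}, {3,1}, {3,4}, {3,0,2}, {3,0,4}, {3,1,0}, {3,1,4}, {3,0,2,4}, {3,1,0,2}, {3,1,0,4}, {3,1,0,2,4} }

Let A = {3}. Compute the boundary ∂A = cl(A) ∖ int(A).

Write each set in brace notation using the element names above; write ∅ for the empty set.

{1,4}

interior: largest open inside A is {3} (from ∅, {3})
cl via duality: int({1,0,2,4}) = {0,2}, so X∖{0,2} = {3,1,4}
cl∖int = {1,4}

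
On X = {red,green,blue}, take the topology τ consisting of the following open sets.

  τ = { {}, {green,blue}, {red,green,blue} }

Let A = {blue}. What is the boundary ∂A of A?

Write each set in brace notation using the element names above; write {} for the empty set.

{red,green,blue}

U open, U⊆A: {}. int(A) = ⋃ = {}
X∖A={red,green}, int(X∖A)={}, hence cl(A)={red,green,blue}
∂A: remove int from cl → {red,green,blue}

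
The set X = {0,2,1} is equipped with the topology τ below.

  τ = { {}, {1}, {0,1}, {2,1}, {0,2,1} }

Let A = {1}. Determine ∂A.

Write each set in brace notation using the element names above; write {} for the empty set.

U open, U⊆A: {}, {1}. int(A) = ⋃ = {1}
X∖A={0,2}, int(X∖A)={}, hence cl(A)={0,2,1}
∂A: remove int from cl → {0,2}

{0,2}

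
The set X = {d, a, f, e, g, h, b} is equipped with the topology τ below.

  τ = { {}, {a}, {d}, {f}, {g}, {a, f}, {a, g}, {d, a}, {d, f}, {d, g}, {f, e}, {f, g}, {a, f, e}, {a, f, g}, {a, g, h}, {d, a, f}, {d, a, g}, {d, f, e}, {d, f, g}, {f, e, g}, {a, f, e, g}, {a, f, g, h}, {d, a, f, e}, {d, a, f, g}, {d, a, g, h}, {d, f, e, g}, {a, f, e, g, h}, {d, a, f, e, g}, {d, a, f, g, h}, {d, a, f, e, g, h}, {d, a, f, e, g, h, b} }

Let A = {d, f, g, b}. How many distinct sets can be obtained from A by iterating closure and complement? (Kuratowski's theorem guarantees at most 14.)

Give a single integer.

8

cl via duality: int({a, e, h}) = {a}, so X∖{a} = {d, f, e, g, h, b}
Write k for closure, c for complement:
  1. A     = {d, f, g, b}
  2. kA    = {d, f, e, g, h, b}
  3. cA    = {a, e, h}
  4. ckA   = {a}
  5. kcA   = {a, e, h, b}
  6. kckA  = {a, h, b}
  7. ckcA  = {d, f, g}
  8. ckckA = {d, f, e, g}
applying k or c yields no new set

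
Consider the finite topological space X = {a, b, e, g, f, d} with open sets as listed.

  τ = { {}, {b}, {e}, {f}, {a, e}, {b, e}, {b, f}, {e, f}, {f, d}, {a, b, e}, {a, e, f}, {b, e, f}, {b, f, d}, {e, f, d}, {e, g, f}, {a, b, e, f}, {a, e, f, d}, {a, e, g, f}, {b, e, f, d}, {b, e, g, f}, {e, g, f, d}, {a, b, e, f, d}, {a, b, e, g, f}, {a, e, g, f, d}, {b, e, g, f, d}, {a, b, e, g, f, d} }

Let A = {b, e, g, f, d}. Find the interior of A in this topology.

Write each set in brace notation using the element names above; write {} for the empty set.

U open, U⊆A: {}, {f}, {b}, {e}, {b, f}, {f, d}, {e, f}, {b, e}, {b, f, d}, {b, e, f}, {e, g, f}, {e, f, d}, {b, e, f, d}, {b, e, g, f}, {e, g, f, d}, {b, e, g, f, d}. int(A) = ⋃ = {b, e, g, f, d}

{b, e, g, f, d}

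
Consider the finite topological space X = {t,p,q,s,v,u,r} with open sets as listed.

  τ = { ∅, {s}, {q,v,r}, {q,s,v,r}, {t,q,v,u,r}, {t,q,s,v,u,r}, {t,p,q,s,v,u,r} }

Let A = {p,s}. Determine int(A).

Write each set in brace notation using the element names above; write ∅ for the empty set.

opens ⊆ A: ∅, {s}; union → int = {s}

{s}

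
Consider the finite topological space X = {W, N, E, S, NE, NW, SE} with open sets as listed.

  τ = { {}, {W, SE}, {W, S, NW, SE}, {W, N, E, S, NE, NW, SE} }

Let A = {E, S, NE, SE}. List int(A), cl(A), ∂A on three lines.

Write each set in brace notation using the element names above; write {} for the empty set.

interior: largest open inside A is {} (from {})
cl via duality: int({W, N, NW}) = {}, so X∖{} = {W, N, E, S, NE, NW, SE}
cl∖int = {W, N, E, S, NE, NW, SE}

int(A) = {}
cl(A)  = {W, N, E, S, NE, NW, SE}
∂A     = {W, N, E, S, NE, NW, SE}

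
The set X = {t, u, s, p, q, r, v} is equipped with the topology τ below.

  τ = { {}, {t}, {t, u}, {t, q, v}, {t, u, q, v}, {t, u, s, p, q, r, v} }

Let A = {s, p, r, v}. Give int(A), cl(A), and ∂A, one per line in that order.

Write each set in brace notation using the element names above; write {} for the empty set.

opens ⊆ A: {}; union → int = {}
complement {t, u, q}; its interior {t, u}; cl(A) = X∖{t, u} = {s, p, q, r, v}
boundary = {s, p, q, r, v} ∖ {} = {s, p, q, r, v}

int(A) = {}
cl(A)  = {s, p, q, r, v}
∂A     = {s, p, q, r, v}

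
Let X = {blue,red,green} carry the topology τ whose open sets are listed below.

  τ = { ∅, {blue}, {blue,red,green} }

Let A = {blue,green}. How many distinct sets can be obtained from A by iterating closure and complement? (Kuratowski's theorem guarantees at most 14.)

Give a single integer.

X∖A={red}, int(X∖A)=∅, hence cl(A)={blue,red,green}
Orbit (k=closure, c=complement):
  1. A     = {blue,green}
  2. kA    = {blue,red,green}
  3. cA    = {red}
  4. ckA   = ∅
  5. kcA   = {red,green}
  6. ckcA  = {blue}
(closed under both — stop)

6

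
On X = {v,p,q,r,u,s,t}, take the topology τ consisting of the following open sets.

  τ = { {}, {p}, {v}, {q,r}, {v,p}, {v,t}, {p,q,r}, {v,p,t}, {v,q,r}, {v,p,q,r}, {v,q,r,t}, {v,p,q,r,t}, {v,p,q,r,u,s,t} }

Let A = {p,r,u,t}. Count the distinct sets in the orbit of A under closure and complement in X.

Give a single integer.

12

cl via duality: int({v,q,s}) = {v}, so X∖{v} = {p,q,r,u,s,t}
Write k for closure, c for complement:
  1. A     = {p,r,u,t}
  2. kA    = {p,q,r,u,s,t}
  3. cA    = {v,q,s}
  4. ckA   = {v}
  5. kcA   = {v,q,r,u,s,t}
  6. kckA  = {v,u,s,t}
  7. ckcA  = {p}
  8. ckckA = {p,q,r}
  9. kckcA = {p,u,s}
  10. kckckA = {p,q,r,u,s}
  11. ckckcA = {v,q,r,t}
  12. ckckckA = {v,t}
applying k or c yields no new set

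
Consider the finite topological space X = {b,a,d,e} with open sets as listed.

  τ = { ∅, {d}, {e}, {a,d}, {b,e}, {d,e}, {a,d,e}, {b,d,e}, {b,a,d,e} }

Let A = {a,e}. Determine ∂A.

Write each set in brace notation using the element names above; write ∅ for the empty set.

opens ⊆ A: ∅, {e}; union → int = {e}
complement {b,d}; its interior {d}; cl(A) = X∖{d} = {b,a,e}
boundary = {b,a,e} ∖ {e} = {b,a}

{b,a}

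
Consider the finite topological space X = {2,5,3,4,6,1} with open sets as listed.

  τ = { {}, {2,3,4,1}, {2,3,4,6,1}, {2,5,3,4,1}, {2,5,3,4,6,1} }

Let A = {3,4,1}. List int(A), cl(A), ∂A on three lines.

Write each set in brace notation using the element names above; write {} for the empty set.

int(A) = {}
cl(A)  = {2,5,3,4,6,1}
∂A     = {2,5,3,4,6,1}

interior: largest open inside A is {} (from {})
cl via duality: int({2,5,6}) = {}, so X∖{} = {2,5,3,4,6,1}
cl∖int = {2,5,3,4,6,1}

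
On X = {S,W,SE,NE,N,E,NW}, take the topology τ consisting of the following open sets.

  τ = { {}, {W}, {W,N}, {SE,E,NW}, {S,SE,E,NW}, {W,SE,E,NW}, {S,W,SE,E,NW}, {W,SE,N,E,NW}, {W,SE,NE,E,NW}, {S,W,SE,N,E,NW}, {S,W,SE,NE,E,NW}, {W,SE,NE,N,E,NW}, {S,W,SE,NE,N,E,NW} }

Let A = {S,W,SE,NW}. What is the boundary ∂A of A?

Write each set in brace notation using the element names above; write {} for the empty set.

{S,SE,NE,N,E,NW}

opens ⊆ A: {}, {W}; union → int = {W}
complement {NE,N,E}; its interior {}; cl(A) = X∖{} = {S,W,SE,NE,N,E,NW}
boundary = {S,W,SE,NE,N,E,NW} ∖ {W} = {S,SE,NE,N,E,NW}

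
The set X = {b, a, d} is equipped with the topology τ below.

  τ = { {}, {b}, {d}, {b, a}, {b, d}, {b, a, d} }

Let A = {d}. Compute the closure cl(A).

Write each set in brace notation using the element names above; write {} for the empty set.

{d}

cl via duality: int({b, a}) = {b, a}, so X∖{b, a} = {d}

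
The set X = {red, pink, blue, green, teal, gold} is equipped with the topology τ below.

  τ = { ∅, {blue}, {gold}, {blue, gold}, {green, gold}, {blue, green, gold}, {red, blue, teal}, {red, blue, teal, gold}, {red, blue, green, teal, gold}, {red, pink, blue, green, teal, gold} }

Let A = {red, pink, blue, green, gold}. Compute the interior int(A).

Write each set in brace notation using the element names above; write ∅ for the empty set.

{blue, green, gold}

open subsets of A: ∅, {gold}, {blue}, {green, gold}, {blue, gold}, {blue, green, gold}; so int(A) = {blue, green, gold}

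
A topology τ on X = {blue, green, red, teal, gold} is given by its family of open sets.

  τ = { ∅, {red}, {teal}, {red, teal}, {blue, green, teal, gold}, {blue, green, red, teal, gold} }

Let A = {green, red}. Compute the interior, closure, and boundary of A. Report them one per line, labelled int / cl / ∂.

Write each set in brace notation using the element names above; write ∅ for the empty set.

opens ⊆ A: ∅, {red}; union → int = {red}
complement {blue, teal, gold}; its interior {teal}; cl(A) = X∖{teal} = {blue, green, red, gold}
boundary = {blue, green, red, gold} ∖ {red} = {blue, green, gold}

int(A) = {red}
cl(A)  = {blue, green, red, gold}
∂A     = {blue, green, gold}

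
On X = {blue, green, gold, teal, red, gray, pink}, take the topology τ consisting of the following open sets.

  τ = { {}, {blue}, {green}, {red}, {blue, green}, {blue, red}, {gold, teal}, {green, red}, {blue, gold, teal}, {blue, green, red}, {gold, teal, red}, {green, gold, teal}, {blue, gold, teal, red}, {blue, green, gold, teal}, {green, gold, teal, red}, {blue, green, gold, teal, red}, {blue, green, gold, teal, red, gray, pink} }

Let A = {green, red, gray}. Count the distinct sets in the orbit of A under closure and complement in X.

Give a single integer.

6

cl via duality: int({blue, gold, teal, pink}) = {blue, gold, teal}, so X∖{blue, gold, teal} = {green, red, gray, pink}
Write k for closure, c for complement:
  1. A     = {green, red, gray}
  2. kA    = {green, red, gray, pink}
  3. cA    = {blue, gold, teal, pink}
  4. ckA   = {blue, gold, teal}
  5. kcA   = {blue, gold, teal, gray, pink}
  6. ckcA  = {green, red}
applying k or c yields no new set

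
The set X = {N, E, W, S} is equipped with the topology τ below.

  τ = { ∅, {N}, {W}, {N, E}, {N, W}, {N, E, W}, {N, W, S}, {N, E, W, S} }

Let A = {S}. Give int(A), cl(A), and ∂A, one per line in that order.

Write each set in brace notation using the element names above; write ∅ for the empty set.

interior: largest open inside A is ∅ (from ∅)
cl via duality: int({N, E, W}) = {N, E, W}, so X∖{N, E, W} = {S}
cl∖int = {S}

int(A) = ∅
cl(A)  = {S}
∂A     = {S}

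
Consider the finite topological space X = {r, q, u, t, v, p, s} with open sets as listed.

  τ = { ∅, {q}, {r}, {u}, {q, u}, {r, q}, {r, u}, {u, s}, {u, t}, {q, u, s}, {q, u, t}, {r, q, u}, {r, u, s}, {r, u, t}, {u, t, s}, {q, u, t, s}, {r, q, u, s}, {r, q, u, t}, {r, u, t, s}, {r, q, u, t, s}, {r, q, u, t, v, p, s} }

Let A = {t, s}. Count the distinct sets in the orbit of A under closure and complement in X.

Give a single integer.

cl via duality: int({r, q, u, v, p}) = {r, q, u}, so X∖{r, q, u} = {t, v, p, s}
Write k for closure, c for complement:
  1. A     = {t, s}
  2. kA    = {t, v, p, s}
  3. cA    = {r, q, u, v, p}
  4. ckA   = {r, q, u}
  5. kcA   = {r, q, u, t, v, p, s}
  6. ckcA  = ∅
applying k or c yields no new set

6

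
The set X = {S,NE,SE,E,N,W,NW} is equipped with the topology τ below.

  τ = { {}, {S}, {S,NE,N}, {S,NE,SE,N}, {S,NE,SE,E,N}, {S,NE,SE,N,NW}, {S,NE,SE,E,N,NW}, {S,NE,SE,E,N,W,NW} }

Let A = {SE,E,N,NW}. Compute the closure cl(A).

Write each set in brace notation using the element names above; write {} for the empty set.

cl via duality: int({S,NE,W}) = {S}, so X∖{S} = {NE,SE,E,N,W,NW}

{NE,SE,E,N,W,NW}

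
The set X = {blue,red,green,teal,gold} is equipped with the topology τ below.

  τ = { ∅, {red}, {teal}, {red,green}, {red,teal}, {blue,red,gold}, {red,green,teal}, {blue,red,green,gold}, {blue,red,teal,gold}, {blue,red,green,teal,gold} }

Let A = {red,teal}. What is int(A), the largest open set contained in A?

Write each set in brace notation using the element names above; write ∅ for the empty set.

open subsets of A: ∅, {red}, {teal}, {red,teal}; so int(A) = {red,teal}

{red,teal}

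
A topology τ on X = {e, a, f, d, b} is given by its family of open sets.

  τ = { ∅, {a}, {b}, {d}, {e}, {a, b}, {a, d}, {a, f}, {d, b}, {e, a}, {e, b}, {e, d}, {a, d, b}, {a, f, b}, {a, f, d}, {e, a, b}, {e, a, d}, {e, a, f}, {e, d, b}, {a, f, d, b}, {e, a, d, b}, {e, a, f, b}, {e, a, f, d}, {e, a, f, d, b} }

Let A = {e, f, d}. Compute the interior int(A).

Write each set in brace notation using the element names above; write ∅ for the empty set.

{e, d}

open subsets of A: ∅, {e}, {d}, {e, d}; so int(A) = {e, d}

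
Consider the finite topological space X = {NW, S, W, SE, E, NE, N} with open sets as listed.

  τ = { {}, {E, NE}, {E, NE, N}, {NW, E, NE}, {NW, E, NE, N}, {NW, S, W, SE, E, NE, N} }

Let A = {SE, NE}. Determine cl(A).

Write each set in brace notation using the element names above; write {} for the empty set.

closure: X∖int(X∖A) = X∖{} = {NW, S, W, SE, E, NE, N}

{NW, S, W, SE, E, NE, N}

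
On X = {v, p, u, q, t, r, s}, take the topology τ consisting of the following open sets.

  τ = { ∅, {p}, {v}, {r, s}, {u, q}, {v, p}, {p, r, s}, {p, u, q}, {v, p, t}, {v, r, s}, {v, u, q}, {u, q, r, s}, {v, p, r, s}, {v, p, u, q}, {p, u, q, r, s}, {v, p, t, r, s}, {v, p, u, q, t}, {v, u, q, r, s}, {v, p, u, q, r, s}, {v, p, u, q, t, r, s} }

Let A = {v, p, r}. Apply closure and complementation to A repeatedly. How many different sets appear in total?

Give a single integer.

8

complement {u, q, t, s}; its interior {u, q}; cl(A) = X∖{u, q} = {v, p, t, r, s}
With k = closure, c = complement:
  1. A     = {v, p, r}
  2. kA    = {v, p, t, r, s}
  3. cA    = {u, q, t, s}
  4. ckA   = {u, q}
  5. kcA   = {u, q, t, r, s}
  6. ckcA  = {v, p}
  7. kckcA = {v, p, t}
  8. ckckcA = {u, q, r, s}
k, c of each give nothing new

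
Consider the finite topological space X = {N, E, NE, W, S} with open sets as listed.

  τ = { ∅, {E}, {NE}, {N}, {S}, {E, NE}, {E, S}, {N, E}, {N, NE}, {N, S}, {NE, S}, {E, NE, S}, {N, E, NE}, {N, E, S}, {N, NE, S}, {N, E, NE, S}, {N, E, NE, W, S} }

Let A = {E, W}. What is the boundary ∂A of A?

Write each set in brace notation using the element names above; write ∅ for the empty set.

open subsets of A: ∅, {E}; so int(A) = {E}
closure: X∖int(X∖A) = X∖{N, NE, S} = {E, W}
∂A = {E, W} minus {E} = {W}

{W}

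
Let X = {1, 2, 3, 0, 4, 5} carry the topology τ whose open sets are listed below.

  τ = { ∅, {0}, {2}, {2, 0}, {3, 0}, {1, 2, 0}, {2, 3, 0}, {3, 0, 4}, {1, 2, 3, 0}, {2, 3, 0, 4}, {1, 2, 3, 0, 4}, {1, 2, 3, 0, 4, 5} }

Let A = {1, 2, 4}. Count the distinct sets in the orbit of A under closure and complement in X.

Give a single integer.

closure: X∖int(X∖A) = X∖{3, 0} = {1, 2, 4, 5}
Let k=closure and c=complement:
  1. A     = {1, 2, 4}
  2. kA    = {1, 2, 4, 5}
  3. cA    = {3, 0, 5}
  4. ckA   = {3, 0}
  5. kcA   = {1, 3, 0, 4, 5}
  6. ckcA  = {2}
  7. kckcA = {1, 2, 5}
  8. ckckcA = {3, 0, 4}
— saturated at 8

8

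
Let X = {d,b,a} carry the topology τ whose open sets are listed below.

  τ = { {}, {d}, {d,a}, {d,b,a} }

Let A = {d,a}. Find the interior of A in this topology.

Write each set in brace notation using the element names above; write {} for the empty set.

{d,a}

interior: largest open inside A is {d,a} (from {}, {d}, {d,a})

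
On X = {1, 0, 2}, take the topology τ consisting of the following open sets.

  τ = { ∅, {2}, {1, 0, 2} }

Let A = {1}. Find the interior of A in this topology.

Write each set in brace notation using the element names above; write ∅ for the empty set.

∅

opens ⊆ A: ∅; union → int = ∅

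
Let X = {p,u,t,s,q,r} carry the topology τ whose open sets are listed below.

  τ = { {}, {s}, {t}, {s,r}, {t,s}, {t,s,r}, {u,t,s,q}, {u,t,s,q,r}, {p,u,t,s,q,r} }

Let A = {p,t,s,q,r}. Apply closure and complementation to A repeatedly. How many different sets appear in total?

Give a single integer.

6

complement {u}; its interior {}; cl(A) = X∖{} = {p,u,t,s,q,r}
With k = closure, c = complement:
  1. A     = {p,t,s,q,r}
  2. kA    = {p,u,t,s,q,r}
  3. cA    = {u}
  4. ckA   = {}
  5. kcA   = {p,u,q}
  6. ckcA  = {t,s,r}
k, c of each give nothing new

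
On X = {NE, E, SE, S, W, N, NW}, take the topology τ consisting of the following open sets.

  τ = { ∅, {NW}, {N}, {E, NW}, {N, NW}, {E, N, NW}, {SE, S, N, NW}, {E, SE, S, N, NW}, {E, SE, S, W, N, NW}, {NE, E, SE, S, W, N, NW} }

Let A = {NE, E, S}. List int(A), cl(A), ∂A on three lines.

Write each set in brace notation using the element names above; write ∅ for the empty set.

opens ⊆ A: ∅; union → int = ∅
complement {SE, W, N, NW}; its interior {N, NW}; cl(A) = X∖{N, NW} = {NE, E, SE, S, W}
boundary = {NE, E, SE, S, W} ∖ ∅ = {NE, E, SE, S, W}

int(A) = ∅
cl(A)  = {NE, E, SE, S, W}
∂A     = {NE, E, SE, S, W}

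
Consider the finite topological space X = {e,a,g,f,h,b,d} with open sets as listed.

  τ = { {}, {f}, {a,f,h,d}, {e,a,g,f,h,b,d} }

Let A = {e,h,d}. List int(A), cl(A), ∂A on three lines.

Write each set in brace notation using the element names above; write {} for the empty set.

U open, U⊆A: {}. int(A) = ⋃ = {}
X∖A={a,g,f,b}, int(X∖A)={f}, hence cl(A)={e,a,g,h,b,d}
∂A: remove int from cl → {e,a,g,h,b,d}

int(A) = {}
cl(A)  = {e,a,g,h,b,d}
∂A     = {e,a,g,h,b,d}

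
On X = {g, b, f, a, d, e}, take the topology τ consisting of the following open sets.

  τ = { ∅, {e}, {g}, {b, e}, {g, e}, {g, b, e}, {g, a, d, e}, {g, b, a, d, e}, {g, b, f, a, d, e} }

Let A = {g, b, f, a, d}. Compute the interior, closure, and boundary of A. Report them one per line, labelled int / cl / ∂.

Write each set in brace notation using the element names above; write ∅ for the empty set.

int(A) = {g}
cl(A)  = {g, b, f, a, d}
∂A     = {b, f, a, d}

open subsets of A: ∅, {g}; so int(A) = {g}
closure: X∖int(X∖A) = X∖{e} = {g, b, f, a, d}
∂A = {g, b, f, a, d} minus {g} = {b, f, a, d}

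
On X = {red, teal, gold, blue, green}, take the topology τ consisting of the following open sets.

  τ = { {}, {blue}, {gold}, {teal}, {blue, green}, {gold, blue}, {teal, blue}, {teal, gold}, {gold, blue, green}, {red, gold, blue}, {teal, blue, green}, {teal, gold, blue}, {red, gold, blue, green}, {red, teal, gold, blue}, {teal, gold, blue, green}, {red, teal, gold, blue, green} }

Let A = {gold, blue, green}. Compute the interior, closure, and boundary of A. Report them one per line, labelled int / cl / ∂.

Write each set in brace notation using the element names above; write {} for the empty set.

int(A) = {gold, blue, green}
cl(A)  = {red, gold, blue, green}
∂A     = {red}

opens ⊆ A: {}, {gold}, {blue}, {gold, blue}, {blue, green}, {gold, blue, green}; union → int = {gold, blue, green}
complement {red, teal}; its interior {teal}; cl(A) = X∖{teal} = {red, gold, blue, green}
boundary = {red, gold, blue, green} ∖ {gold, blue, green} = {red}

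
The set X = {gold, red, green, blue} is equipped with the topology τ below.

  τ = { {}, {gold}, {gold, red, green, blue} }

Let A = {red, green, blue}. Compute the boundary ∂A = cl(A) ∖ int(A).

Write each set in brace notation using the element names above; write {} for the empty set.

open subsets of A: {}; so int(A) = {}
closure: X∖int(X∖A) = X∖{gold} = {red, green, blue}
∂A = {red, green, blue} minus {} = {red, green, blue}

{red, green, blue}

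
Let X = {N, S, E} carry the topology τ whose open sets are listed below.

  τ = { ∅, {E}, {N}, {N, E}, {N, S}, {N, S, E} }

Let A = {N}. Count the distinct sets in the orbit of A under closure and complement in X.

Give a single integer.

cl via duality: int({S, E}) = {E}, so X∖{E} = {N, S}
Write k for closure, c for complement:
  1. A     = {N}
  2. kA    = {N, S}
  3. cA    = {S, E}
  4. ckA   = {E}
applying k or c yields no new set

4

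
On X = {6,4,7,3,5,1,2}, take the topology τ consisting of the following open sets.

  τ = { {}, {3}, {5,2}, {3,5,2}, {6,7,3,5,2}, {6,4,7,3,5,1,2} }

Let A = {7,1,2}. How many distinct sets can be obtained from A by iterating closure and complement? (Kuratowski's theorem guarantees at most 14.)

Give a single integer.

closure: X∖int(X∖A) = X∖{3} = {6,4,7,5,1,2}
Let k=closure and c=complement:
  1. A     = {7,1,2}
  2. kA    = {6,4,7,5,1,2}
  3. cA    = {6,4,3,5}
  4. ckA   = {3}
  5. kcA   = {6,4,7,3,5,1,2}
  6. kckA  = {6,4,7,3,1}
  7. ckcA  = {}
  8. ckckA = {5,2}
— saturated at 8

8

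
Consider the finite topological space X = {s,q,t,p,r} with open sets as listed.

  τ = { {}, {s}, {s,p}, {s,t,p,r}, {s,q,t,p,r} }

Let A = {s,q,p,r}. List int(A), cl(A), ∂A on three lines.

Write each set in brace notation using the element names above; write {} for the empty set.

int(A) = {s,p}
cl(A)  = {s,q,t,p,r}
∂A     = {q,t,r}

U open, U⊆A: {}, {s}, {s,p}. int(A) = ⋃ = {s,p}
X∖A={t}, int(X∖A)={}, hence cl(A)={s,q,t,p,r}
∂A: remove int from cl → {q,t,r}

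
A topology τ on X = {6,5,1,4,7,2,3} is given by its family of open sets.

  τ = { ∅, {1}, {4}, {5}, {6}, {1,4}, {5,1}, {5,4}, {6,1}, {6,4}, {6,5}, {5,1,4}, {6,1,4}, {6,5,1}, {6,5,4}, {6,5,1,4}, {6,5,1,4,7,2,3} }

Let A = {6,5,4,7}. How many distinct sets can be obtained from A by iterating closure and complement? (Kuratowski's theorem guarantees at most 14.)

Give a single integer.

X∖A={1,2,3}, int(X∖A)={1}, hence cl(A)={6,5,4,7,2,3}
Orbit (k=closure, c=complement):
  1. A     = {6,5,4,7}
  2. kA    = {6,5,4,7,2,3}
  3. cA    = {1,2,3}
  4. ckA   = {1}
  5. kcA   = {1,7,2,3}
  6. ckcA  = {6,5,4}
(closed under both — stop)

6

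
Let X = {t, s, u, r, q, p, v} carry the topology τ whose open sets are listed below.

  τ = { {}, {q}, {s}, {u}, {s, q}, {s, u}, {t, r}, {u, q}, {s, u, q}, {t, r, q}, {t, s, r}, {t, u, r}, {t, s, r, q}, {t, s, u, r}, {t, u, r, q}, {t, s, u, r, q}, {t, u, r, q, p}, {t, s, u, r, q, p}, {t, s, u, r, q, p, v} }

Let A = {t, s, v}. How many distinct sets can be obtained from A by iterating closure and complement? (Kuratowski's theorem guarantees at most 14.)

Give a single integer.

10

complement {u, r, q, p}; its interior {u, q}; cl(A) = X∖{u, q} = {t, s, r, p, v}
With k = closure, c = complement:
  1. A     = {t, s, v}
  2. kA    = {t, s, r, p, v}
  3. cA    = {u, r, q, p}
  4. ckA   = {u, q}
  5. kcA   = {t, u, r, q, p, v}
  6. kckA  = {u, q, p, v}
  7. ckcA  = {s}
  8. ckckA = {t, s, r}
  9. kckcA = {s, v}
  10. ckckcA = {t, u, r, q, p}
k, c of each give nothing new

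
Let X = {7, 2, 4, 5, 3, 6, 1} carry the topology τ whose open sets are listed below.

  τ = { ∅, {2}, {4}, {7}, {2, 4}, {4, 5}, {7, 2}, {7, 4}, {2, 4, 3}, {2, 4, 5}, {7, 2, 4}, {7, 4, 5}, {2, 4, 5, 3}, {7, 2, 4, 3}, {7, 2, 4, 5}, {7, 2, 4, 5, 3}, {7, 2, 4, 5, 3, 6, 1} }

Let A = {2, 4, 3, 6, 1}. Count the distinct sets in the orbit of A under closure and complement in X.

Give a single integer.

cl via duality: int({7, 5}) = {7}, so X∖{7} = {2, 4, 5, 3, 6, 1}
Write k for closure, c for complement:
  1. A     = {2, 4, 3, 6, 1}
  2. kA    = {2, 4, 5, 3, 6, 1}
  3. cA    = {7, 5}
  4. ckA   = {7}
  5. kcA   = {7, 5, 6, 1}
  6. kckA  = {7, 6, 1}
  7. ckcA  = {2, 4, 3}
  8. ckckA = {2, 4, 5, 3}
applying k or c yields no new set

8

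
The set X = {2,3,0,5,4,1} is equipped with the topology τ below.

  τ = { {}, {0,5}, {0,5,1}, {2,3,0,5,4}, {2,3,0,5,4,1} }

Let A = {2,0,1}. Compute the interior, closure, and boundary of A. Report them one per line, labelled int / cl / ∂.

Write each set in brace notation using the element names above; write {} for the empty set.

int(A) = {}
cl(A)  = {2,3,0,5,4,1}
∂A     = {2,3,0,5,4,1}

U open, U⊆A: {}. int(A) = ⋃ = {}
X∖A={3,5,4}, int(X∖A)={}, hence cl(A)={2,3,0,5,4,1}
∂A: remove int from cl → {2,3,0,5,4,1}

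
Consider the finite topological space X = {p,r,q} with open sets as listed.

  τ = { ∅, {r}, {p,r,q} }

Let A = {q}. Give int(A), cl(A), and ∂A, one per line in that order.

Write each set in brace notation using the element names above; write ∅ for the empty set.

U open, U⊆A: ∅. int(A) = ⋃ = ∅
X∖A={p,r}, int(X∖A)={r}, hence cl(A)={p,q}
∂A: remove int from cl → {p,q}

int(A) = ∅
cl(A)  = {p,q}
∂A     = {p,q}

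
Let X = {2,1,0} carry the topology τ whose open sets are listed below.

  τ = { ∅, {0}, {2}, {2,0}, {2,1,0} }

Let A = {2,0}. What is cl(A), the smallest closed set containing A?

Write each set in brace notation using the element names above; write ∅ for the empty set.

{2,1,0}

complement {1}; its interior ∅; cl(A) = X∖∅ = {2,1,0}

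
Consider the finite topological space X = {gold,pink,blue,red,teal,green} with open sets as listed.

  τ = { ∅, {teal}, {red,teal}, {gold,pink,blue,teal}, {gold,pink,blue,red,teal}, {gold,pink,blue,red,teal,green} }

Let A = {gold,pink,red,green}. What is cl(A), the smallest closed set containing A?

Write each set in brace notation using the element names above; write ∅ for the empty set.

X∖A={blue,teal}, int(X∖A)={teal}, hence cl(A)={gold,pink,blue,red,green}

{gold,pink,blue,red,green}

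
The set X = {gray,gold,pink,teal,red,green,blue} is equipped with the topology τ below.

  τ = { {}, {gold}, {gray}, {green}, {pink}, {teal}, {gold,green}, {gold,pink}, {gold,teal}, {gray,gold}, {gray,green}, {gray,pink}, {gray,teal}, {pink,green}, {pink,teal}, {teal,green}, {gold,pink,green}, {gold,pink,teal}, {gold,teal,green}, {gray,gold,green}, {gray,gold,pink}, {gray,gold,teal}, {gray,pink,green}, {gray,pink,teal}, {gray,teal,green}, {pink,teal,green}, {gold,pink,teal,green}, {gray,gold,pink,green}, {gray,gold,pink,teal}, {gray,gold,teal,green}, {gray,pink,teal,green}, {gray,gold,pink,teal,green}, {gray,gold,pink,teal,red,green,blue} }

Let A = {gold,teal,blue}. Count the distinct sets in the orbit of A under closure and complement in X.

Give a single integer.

6

closure: X∖int(X∖A) = X∖{gray,pink,green} = {gold,teal,red,blue}
Let k=closure and c=complement:
  1. A     = {gold,teal,blue}
  2. kA    = {gold,teal,red,blue}
  3. cA    = {gray,pink,red,green}
  4. ckA   = {gray,pink,green}
  5. kcA   = {gray,pink,red,green,blue}
  6. ckcA  = {gold,teal}
— saturated at 6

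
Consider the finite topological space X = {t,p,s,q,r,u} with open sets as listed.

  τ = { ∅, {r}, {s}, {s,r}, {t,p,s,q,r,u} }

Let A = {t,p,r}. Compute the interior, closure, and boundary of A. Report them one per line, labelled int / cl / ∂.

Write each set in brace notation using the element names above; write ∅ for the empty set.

int(A) = {r}
cl(A)  = {t,p,q,r,u}
∂A     = {t,p,q,u}

U open, U⊆A: ∅, {r}. int(A) = ⋃ = {r}
X∖A={s,q,u}, int(X∖A)={s}, hence cl(A)={t,p,q,r,u}
∂A: remove int from cl → {t,p,q,u}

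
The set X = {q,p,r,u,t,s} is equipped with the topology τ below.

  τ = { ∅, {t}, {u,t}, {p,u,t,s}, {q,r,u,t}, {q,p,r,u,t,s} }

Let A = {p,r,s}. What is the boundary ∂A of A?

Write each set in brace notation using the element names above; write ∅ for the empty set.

{q,p,r,s}

open subsets of A: ∅; so int(A) = ∅
closure: X∖int(X∖A) = X∖{u,t} = {q,p,r,s}
∂A = {q,p,r,s} minus ∅ = {q,p,r,s}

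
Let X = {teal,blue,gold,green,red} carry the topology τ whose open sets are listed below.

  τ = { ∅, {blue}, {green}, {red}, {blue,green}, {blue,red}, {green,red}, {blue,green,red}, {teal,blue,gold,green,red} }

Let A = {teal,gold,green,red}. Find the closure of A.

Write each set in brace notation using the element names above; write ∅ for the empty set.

{teal,gold,green,red}

complement {blue}; its interior {blue}; cl(A) = X∖{blue} = {teal,gold,green,red}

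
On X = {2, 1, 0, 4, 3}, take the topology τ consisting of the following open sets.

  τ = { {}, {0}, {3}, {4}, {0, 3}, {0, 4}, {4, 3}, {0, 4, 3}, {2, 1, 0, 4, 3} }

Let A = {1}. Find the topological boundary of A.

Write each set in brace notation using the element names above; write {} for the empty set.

{2, 1}

U open, U⊆A: {}. int(A) = ⋃ = {}
X∖A={2, 0, 4, 3}, int(X∖A)={0, 4, 3}, hence cl(A)={2, 1}
∂A: remove int from cl → {2, 1}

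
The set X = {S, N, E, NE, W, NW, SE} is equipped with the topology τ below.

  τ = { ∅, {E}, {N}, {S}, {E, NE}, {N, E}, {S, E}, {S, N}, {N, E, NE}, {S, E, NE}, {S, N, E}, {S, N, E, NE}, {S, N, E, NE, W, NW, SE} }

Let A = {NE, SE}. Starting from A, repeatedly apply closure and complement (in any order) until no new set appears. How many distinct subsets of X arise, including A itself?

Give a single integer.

complement {S, N, E, W, NW}; its interior {S, N, E}; cl(A) = X∖{S, N, E} = {NE, W, NW, SE}
With k = closure, c = complement:
  1. A     = {NE, SE}
  2. kA    = {NE, W, NW, SE}
  3. cA    = {S, N, E, W, NW}
  4. ckA   = {S, N, E}
  5. kcA   = {S, N, E, NE, W, NW, SE}
  6. ckcA  = ∅
k, c of each give nothing new

6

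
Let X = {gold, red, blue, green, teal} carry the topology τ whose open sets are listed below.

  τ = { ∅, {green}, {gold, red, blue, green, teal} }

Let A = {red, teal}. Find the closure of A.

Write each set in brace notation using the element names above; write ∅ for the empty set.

{gold, red, blue, teal}

complement {gold, blue, green}; its interior {green}; cl(A) = X∖{green} = {gold, red, blue, teal}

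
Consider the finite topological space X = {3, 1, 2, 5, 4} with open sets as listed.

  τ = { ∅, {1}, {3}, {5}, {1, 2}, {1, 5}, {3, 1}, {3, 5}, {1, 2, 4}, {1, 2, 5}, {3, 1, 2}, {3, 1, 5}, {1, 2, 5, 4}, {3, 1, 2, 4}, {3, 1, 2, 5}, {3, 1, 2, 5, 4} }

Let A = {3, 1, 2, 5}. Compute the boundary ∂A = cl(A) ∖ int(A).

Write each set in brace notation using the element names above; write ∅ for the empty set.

{4}

opens ⊆ A: ∅, {1}, {5}, {3}, {1, 5}, {3, 1}, {3, 5}, {1, 2}, {3, 1, 5}, {3, 1, 2}, {1, 2, 5}, {3, 1, 2, 5}; union → int = {3, 1, 2, 5}
complement {4}; its interior ∅; cl(A) = X∖∅ = {3, 1, 2, 5, 4}
boundary = {3, 1, 2, 5, 4} ∖ {3, 1, 2, 5} = {4}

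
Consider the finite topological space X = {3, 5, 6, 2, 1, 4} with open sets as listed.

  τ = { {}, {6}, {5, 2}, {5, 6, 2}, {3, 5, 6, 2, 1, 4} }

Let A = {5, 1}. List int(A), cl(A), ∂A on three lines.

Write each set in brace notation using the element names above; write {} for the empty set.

int(A) = {}
cl(A)  = {3, 5, 2, 1, 4}
∂A     = {3, 5, 2, 1, 4}

interior: largest open inside A is {} (from {})
cl via duality: int({3, 6, 2, 4}) = {6}, so X∖{6} = {3, 5, 2, 1, 4}
cl∖int = {3, 5, 2, 1, 4}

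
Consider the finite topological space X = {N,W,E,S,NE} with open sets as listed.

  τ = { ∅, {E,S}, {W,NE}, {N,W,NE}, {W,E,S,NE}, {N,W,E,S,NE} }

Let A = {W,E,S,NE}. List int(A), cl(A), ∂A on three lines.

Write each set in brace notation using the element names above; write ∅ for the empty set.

interior: largest open inside A is {W,E,S,NE} (from ∅, {E,S}, {W,NE}, {W,E,S,NE})
cl via duality: int({N}) = ∅, so X∖∅ = {N,W,E,S,NE}
cl∖int = {N}

int(A) = {W,E,S,NE}
cl(A)  = {N,W,E,S,NE}
∂A     = {N}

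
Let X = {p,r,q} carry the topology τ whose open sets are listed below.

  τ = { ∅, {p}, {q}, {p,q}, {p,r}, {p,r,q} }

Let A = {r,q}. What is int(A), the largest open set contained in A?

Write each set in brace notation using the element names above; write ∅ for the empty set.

opens ⊆ A: ∅, {q}; union → int = {q}

{q}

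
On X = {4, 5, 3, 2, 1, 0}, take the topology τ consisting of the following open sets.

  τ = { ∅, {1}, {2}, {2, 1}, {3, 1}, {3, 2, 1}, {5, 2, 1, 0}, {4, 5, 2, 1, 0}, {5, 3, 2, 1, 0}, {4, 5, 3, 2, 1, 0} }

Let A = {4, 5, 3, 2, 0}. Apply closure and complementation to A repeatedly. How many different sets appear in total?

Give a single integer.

closure: X∖int(X∖A) = X∖{1} = {4, 5, 3, 2, 0}
Let k=closure and c=complement:
  1. A     = {4, 5, 3, 2, 0}
  2. cA    = {1}
  3. kcA   = {4, 5, 3, 1, 0}
  4. ckcA  = {2}
  5. kckcA = {4, 5, 2, 0}
  6. ckckcA = {3, 1}
— saturated at 6

6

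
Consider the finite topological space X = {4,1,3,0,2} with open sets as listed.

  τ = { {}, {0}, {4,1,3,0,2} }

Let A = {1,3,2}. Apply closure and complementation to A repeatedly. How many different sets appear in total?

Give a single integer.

closure: X∖int(X∖A) = X∖{0} = {4,1,3,2}
Let k=closure and c=complement:
  1. A     = {1,3,2}
  2. kA    = {4,1,3,2}
  3. cA    = {4,0}
  4. ckA   = {0}
  5. kcA   = {4,1,3,0,2}
  6. ckcA  = {}
— saturated at 6

6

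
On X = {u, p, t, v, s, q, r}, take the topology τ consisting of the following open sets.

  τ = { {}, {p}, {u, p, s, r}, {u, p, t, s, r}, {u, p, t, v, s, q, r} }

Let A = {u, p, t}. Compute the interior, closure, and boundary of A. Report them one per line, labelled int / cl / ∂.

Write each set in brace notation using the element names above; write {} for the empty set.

open subsets of A: {}, {p}; so int(A) = {p}
closure: X∖int(X∖A) = X∖{} = {u, p, t, v, s, q, r}
∂A = {u, p, t, v, s, q, r} minus {p} = {u, t, v, s, q, r}

int(A) = {p}
cl(A)  = {u, p, t, v, s, q, r}
∂A     = {u, t, v, s, q, r}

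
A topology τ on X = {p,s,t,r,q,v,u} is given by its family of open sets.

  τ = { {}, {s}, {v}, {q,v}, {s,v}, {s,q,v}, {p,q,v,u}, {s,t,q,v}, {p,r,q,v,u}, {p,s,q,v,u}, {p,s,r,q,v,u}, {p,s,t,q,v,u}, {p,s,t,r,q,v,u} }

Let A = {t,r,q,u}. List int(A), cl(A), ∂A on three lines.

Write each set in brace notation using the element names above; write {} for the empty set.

int(A) = {}
cl(A)  = {p,t,r,q,u}
∂A     = {p,t,r,q,u}

interior: largest open inside A is {} (from {})
cl via duality: int({p,s,v}) = {s,v}, so X∖{s,v} = {p,t,r,q,u}
cl∖int = {p,t,r,q,u}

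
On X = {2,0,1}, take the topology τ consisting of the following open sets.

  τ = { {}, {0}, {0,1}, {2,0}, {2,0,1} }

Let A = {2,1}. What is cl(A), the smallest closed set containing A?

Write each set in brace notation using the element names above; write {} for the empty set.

{2,1}

complement {0}; its interior {0}; cl(A) = X∖{0} = {2,1}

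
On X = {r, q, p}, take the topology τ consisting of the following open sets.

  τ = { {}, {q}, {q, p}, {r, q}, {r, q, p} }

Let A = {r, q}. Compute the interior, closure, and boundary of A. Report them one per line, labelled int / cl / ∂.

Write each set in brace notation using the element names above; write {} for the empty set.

opens ⊆ A: {}, {q}, {r, q}; union → int = {r, q}
complement {p}; its interior {}; cl(A) = X∖{} = {r, q, p}
boundary = {r, q, p} ∖ {r, q} = {p}

int(A) = {r, q}
cl(A)  = {r, q, p}
∂A     = {p}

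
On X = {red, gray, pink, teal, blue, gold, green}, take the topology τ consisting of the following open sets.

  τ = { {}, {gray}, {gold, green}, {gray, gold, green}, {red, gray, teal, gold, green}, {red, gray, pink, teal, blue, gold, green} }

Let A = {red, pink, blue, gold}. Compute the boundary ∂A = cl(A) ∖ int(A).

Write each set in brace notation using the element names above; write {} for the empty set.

U open, U⊆A: {}. int(A) = ⋃ = {}
X∖A={gray, teal, green}, int(X∖A)={gray}, hence cl(A)={red, pink, teal, blue, gold, green}
∂A: remove int from cl → {red, pink, teal, blue, gold, green}

{red, pink, teal, blue, gold, green}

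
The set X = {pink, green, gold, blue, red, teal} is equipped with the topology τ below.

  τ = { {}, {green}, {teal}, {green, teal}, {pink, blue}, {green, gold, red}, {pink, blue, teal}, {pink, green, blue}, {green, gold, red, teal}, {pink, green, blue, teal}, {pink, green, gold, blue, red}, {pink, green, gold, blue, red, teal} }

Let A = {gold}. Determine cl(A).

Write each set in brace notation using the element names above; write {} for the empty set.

complement {pink, green, blue, red, teal}; its interior {pink, green, blue, teal}; cl(A) = X∖{pink, green, blue, teal} = {gold, red}

{gold, red}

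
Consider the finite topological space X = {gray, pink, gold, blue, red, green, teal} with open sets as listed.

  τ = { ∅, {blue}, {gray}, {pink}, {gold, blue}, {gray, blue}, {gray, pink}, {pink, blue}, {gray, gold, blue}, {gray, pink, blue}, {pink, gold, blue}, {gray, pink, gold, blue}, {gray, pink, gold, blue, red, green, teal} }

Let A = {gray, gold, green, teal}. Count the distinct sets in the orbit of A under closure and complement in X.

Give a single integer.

8

closure: X∖int(X∖A) = X∖{pink, blue} = {gray, gold, red, green, teal}
Let k=closure and c=complement:
  1. A     = {gray, gold, green, teal}
  2. kA    = {gray, gold, red, green, teal}
  3. cA    = {pink, blue, red}
  4. ckA   = {pink, blue}
  5. kcA   = {pink, gold, blue, red, green, teal}
  6. ckcA  = {gray}
  7. kckcA = {gray, red, green, teal}
  8. ckckcA = {pink, gold, blue}
— saturated at 8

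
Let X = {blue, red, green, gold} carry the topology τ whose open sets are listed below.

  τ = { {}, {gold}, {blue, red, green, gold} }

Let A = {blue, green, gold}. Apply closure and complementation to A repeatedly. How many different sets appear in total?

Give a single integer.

6

closure: X∖int(X∖A) = X∖{} = {blue, red, green, gold}
Let k=closure and c=complement:
  1. A     = {blue, green, gold}
  2. kA    = {blue, red, green, gold}
  3. cA    = {red}
  4. ckA   = {}
  5. kcA   = {blue, red, green}
  6. ckcA  = {gold}
— saturated at 6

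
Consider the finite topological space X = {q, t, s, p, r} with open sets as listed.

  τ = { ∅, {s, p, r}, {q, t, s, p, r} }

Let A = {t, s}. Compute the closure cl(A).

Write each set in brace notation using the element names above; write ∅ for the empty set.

complement {q, p, r}; its interior ∅; cl(A) = X∖∅ = {q, t, s, p, r}

{q, t, s, p, r}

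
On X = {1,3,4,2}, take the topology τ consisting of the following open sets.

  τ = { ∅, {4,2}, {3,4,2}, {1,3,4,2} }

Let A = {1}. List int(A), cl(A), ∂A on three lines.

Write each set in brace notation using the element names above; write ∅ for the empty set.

opens ⊆ A: ∅; union → int = ∅
complement {3,4,2}; its interior {3,4,2}; cl(A) = X∖{3,4,2} = {1}
boundary = {1} ∖ ∅ = {1}

int(A) = ∅
cl(A)  = {1}
∂A     = {1}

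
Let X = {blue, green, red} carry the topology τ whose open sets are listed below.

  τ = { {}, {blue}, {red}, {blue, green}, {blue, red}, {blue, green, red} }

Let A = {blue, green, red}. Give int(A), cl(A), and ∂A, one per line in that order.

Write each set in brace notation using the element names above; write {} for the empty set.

int(A) = {blue, green, red}
cl(A)  = {blue, green, red}
∂A     = {}

interior: largest open inside A is {blue, green, red} (from {}, {red}, {blue}, {blue, red}, {blue, green}, {blue, green, red})
cl via duality: int({}) = {}, so X∖{} = {blue, green, red}
cl∖int = {}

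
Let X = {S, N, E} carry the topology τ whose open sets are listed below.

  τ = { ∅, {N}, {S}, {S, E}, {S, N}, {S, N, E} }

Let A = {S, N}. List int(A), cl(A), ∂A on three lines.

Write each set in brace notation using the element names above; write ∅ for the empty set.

interior: largest open inside A is {S, N} (from ∅, {S}, {N}, {S, N})
cl via duality: int({E}) = ∅, so X∖∅ = {S, N, E}
cl∖int = {E}

int(A) = {S, N}
cl(A)  = {S, N, E}
∂A     = {E}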